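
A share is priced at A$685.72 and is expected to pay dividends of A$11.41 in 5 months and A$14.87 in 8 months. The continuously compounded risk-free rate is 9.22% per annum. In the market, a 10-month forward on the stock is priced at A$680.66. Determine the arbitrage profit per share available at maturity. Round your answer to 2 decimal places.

PV(dividends) I = 11.41·e^(−0.0922·5/12) + 14.87·e^(−0.0922·8/12) = 24.9635
Fair forward F* = (S − I)·e^(rT) = (685.72 − 24.9635)·e^0.076833 = 660.7565 × 1.079862 = 713.5258
Market A$680.66 < fair 713.5258: forward underpriced → reverse cash-and-carry (short the stock, invest proceeds at r, pay the dividends, go long the forward).
Profit at T = |F_mkt − F*| = |680.66 − 713.5258| = A$32.87 per share

A$32.87 per share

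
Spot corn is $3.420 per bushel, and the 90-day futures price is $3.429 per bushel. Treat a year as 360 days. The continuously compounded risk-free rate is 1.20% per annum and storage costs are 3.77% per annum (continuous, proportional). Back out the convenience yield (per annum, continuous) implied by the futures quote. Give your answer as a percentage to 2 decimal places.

F = S·e^((r+u−y)T) ⇒ (r+u−y) = ln(F/S)/T
ln(3.429/3.420) = 0.002628; /T ⇒ 0.010512
y = r + u − ln(F/S)/T = 0.0120 + 0.0377 − 0.010512 = 0.039188
y = 3.92%

3.92%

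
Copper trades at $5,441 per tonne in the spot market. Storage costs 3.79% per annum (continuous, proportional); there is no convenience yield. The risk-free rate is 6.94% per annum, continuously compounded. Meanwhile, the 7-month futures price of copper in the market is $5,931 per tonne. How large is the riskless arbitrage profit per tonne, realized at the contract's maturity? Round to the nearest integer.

$139 per tonne

Fair futures: F* = S·e^(carry·T), with carry = (r + u) = 0.0694 + 0.0379 = 0.1073
F* = 5441 · e^(0.1073 × 7/12) = 5441 · e^0.062592 = 5441 × 1.064592 = $5792.4451
Market $5931 > fair $5792.4451: forward overpriced → cash-and-carry (buy spot, short the forward).
At maturity, profit = |F_mkt − F*| = |5931 − 5792.4451| = $139 per tonne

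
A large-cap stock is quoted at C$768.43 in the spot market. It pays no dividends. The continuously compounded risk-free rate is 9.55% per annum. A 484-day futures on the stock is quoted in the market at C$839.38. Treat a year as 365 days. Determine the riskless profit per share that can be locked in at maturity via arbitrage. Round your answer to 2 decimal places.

Fair futures: F* = S·e^(carry·T), with carry = r = 0.0955
F* = 768.43 · e^(0.0955 × 484/365) = 768.43 · e^0.126636 = 768.43 × 1.135004 = C$872.1711
Market C$839.38 < fair C$872.1711: forward underpriced → reverse cash-and-carry (short spot, go long the forward).
At maturity, profit = |F_mkt − F*| = |839.38 − 872.1711| = C$32.79 per share

C$32.79 per share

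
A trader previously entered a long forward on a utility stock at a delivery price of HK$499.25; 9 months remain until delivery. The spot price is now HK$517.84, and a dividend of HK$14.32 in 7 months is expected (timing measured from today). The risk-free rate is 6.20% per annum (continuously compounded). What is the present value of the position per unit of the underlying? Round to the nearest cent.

HK$27.46

PV(remaining dividends) I = 14.32·e^(−0.0620·7/12) = 13.8113
Current forward F = (S − I)·e^(rT) = (517.84 − 13.8113)·e^(0.0620·9/12) = 504.0287 × 1.047598 = 528.0195
Value (long) = (F − K)·e^(−rT) = (528.0195 − 499.25) × 0.954565 = 27.4624
Value = HK$27.46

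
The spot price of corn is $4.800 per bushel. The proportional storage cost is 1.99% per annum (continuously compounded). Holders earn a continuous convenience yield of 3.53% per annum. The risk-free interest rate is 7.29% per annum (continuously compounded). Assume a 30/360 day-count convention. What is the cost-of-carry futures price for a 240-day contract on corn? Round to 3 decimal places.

Net carry = r + u − y = 0.0729 + 0.0199 − 0.0353 = 0.0575
F = S·e^((r+u−y)T) = 4.800 · e^(0.0575 × 240/360) = 4.800 · e^0.038333
= 4.800 × 1.039077 = $4.988 per bushel

$4.988 per bushel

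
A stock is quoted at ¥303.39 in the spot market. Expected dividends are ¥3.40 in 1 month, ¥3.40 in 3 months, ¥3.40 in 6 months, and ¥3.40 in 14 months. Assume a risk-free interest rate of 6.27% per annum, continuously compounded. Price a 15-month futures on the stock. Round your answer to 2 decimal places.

¥313.87

PV(dividends) I = 3.40·e^(−0.0627·1/12) + 3.40·e^(−0.0627·3/12) + 3.40·e^(−0.0627·6/12) + 3.40·e^(−0.0627·14/12)
I = 3.3823 + 3.3471 + 3.2951 + 3.1602 = 13.1847
F = (S − I)·e^(rT) = (303.39 − 13.1847) · e^(0.0627·15/12)
= 290.2053 · e^0.078375 = 290.2053 × 1.081528 = ¥313.87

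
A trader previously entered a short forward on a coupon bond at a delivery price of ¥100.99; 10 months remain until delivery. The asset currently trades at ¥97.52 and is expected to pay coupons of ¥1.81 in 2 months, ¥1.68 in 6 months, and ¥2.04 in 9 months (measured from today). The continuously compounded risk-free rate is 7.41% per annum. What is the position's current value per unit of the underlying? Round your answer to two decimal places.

PV(remaining coupons) I = 1.81·e^(−0.0741·2/12) + 1.68·e^(−0.0741·6/12) + 2.04·e^(−0.0741·9/12) = 5.3364
Current forward F = (S − I)·e^(rT) = (97.52 − 5.3364)·e^(0.0741·10/12) = 92.1836 × 1.063696 = 98.0553
Value (long) = (F − K)·e^(−rT) = (98.0553 − 100.99) × 0.940118 = -2.7590
Short position value = −(long value) = ¥2.76

¥2.76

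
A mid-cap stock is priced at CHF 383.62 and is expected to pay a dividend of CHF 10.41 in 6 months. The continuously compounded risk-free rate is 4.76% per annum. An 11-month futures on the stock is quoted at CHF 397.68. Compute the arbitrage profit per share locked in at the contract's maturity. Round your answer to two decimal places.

PV(dividends) I = 10.41·e^(−0.0476·6/12) = 10.1652
Fair futures F* = (S − I)·e^(rT) = (383.62 − 10.1652)·e^0.043633 = 373.4548 × 1.044599 = 390.1105
Market CHF 397.68 > fair 390.1105: forward overpriced → cash-and-carry (borrow at r, buy the stock and collect the dividends, short the forward).
Profit at T = |F_mkt − F*| = |397.68 − 390.1105| = CHF 7.57 per share

CHF 7.57 per share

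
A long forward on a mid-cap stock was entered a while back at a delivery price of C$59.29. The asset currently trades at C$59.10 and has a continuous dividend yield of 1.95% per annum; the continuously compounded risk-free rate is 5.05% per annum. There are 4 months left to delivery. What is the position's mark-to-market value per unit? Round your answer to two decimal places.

C$0.42

Current fair forward for the remaining 4 months: F = S·e^((r − q)·T), (r − q) = 0.0505 − 0.0195 = 0.0310
F = 59.10 · e^(0.0310 × 4/12) = 59.10 × 1.010387 = 59.7139
Value of long forward = (F − K)·e^(−rT) = (59.7139 − 59.29) · e^(−0.0505·4/12)
= 0.4239 × 0.983308 = 0.42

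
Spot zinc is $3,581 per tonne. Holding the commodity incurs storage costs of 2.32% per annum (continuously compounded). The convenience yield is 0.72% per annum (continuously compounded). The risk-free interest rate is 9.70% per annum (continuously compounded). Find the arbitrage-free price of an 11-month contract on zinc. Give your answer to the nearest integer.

$3,972 per tonne

Net carry = r + u − y = 0.0970 + 0.0232 − 0.0072 = 0.1130
F = S·e^((r+u−y)T) = 3581 · e^(0.1130 × 11/12) = 3581 · e^0.103583
= 3581 × 1.109138 = $3,972 per tonne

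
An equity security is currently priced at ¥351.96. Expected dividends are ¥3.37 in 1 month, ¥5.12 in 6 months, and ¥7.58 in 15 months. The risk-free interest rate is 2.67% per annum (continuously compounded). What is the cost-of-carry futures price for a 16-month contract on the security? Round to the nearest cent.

PV(dividends) I = 3.37·e^(−0.0267·1/12) + 5.12·e^(−0.0267·6/12) + 7.58·e^(−0.0267·15/12)
I = 3.3625 + 5.0521 + 7.3312 = 15.7458
F = (S − I)·e^(rT) = (351.96 − 15.7458) · e^(0.0267·16/12)
= 336.2142 · e^0.035600 = 336.2142 × 1.036241 = ¥348.40

¥348.40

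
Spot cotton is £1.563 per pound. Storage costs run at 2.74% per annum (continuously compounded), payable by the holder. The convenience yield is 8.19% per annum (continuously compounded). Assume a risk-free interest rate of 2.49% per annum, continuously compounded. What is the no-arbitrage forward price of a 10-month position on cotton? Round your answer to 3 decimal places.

£1.525 per pound

Net carry = r + u − y = 0.0249 + 0.0274 − 0.0819 = -0.0296
F = S·e^((r+u−y)T) = 1.563 · e^(-0.0296 × 10/12) = 1.563 · e^-0.024667
= 1.563 × 0.975635 = £1.525 per pound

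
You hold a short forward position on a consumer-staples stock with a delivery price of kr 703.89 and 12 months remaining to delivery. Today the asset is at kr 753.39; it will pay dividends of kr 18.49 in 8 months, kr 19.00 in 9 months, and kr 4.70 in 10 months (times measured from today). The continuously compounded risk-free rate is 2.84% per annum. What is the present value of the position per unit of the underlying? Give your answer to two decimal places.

PV(remaining dividends) I = 18.49·e^(−0.0284·8/12) + 19.00·e^(−0.0284·9/12) + 4.70·e^(−0.0284·10/12) = 41.3329
Current forward F = (S − I)·e^(rT) = (753.39 − 41.3329)·e^(0.0284·12/12) = 712.0571 × 1.028807 = 732.5693
Value (long) = (F − K)·e^(−rT) = (732.5693 − 703.89) × 0.971999 = 27.8763
Short position value = −(long value) = -kr 27.88

-kr 27.88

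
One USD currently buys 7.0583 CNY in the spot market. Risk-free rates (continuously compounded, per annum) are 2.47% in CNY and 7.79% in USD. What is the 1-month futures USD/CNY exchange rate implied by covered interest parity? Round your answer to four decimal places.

F = S·e^((r_CNY − r_USD)T) = 7.0583 · e^((0.0247 − 0.0779) × 1/12)
= 7.0583 · e^-0.004433 = 7.0583 × 0.995577
F = 7.0271 CNY per USD

7.0271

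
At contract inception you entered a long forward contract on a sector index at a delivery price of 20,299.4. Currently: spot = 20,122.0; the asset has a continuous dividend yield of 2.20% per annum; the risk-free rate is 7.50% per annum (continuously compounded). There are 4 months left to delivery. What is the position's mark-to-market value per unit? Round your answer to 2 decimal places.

Current fair forward for the remaining 4 months: F = S·e^((r − q)·T), (r − q) = 0.0750 − 0.0220 = 0.0530
F = 20122.0 · e^(0.0530 × 4/12) = 20122.0 × 1.01782365 = 20480.6475
Value of long forward = (F − K)·e^(−rT) = (20480.6475 − 20299.4) · e^(−0.0750·4/12)
= 181.2475 × 0.97530991 = 176.77

176.77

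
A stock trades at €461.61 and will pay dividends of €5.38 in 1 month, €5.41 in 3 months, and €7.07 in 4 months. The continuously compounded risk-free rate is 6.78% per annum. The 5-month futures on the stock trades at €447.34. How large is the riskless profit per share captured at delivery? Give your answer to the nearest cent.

€9.41 per share

PV(dividends) I = 5.38·e^(−0.0678·1/12) + 5.41·e^(−0.0678·3/12) + 7.07·e^(−0.0678·4/12) = 17.5808
Fair futures F* = (S − I)·e^(rT) = (461.61 − 17.5808)·e^0.028250 = 444.0292 × 1.028653 = 456.7520
Market €447.34 < fair 456.7520: forward underpriced → reverse cash-and-carry (short the stock, invest proceeds at r, pay the dividends, go long the forward).
Profit at T = |F_mkt − F*| = |447.34 − 456.7520| = €9.41 per share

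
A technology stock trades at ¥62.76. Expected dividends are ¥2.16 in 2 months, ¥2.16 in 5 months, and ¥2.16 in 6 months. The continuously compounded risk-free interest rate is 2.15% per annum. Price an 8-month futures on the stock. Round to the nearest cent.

PV(dividends) I = 2.16·e^(−0.0215·2/12) + 2.16·e^(−0.0215·5/12) + 2.16·e^(−0.0215·6/12)
I = 2.1523 + 2.1407 + 2.1369 = 6.4299
F = (S − I)·e^(rT) = (62.76 − 6.4299) · e^(0.0215·8/12)
= 56.3301 · e^0.014333 = 56.3301 × 1.014436 = ¥57.14

¥57.14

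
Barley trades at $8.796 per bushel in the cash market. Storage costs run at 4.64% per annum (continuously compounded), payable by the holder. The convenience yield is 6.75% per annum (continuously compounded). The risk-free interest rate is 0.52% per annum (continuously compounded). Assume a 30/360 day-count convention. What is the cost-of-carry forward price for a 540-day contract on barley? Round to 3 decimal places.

$8.589 per bushel

Net carry = r + u − y = 0.0052 + 0.0464 − 0.0675 = -0.0159
F = S·e^((r+u−y)T) = 8.796 · e^(-0.0159 × 540/360) = 8.796 · e^-0.023850
= 8.796 × 0.976432 = $8.589 per bushel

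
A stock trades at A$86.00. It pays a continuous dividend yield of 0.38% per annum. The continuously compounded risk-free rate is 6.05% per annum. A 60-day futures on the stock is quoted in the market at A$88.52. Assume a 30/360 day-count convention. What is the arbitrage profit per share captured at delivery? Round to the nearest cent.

A$1.70 per share

Fair futures: F* = S·e^(carry·T), with carry = (r − q) = 0.0605 − 0.0038 = 0.0567
F* = 86.00 · e^(0.0567 × 60/360) = 86.00 · e^0.009450 = 86.00 × 1.009495 = A$86.8166
Market A$88.52 > fair A$86.8166: forward overpriced → cash-and-carry (buy spot, short the forward).
At maturity, profit = |F_mkt − F*| = |88.52 − 86.8166| = A$1.70 per share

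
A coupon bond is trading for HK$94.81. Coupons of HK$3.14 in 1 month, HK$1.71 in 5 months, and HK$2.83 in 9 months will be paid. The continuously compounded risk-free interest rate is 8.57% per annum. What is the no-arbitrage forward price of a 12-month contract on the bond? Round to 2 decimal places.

HK$95.21

PV(coupons) I = 3.14·e^(−0.0857·1/12) + 1.71·e^(−0.0857·5/12) + 2.83·e^(−0.0857·9/12)
I = 3.1177 + 1.6500 + 2.6538 = 7.4215
F = (S − I)·e^(rT) = (94.81 − 7.4215) · e^(0.0857·12/12)
= 87.3885 · e^0.085700 = 87.3885 × 1.089479 = HK$95.21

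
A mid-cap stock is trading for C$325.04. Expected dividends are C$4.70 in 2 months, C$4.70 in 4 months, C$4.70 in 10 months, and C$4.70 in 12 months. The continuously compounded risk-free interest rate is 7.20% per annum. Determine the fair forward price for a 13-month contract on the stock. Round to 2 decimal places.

PV(dividends) I = 4.70·e^(−0.0720·2/12) + 4.70·e^(−0.0720·4/12) + 4.70·e^(−0.0720·10/12) + 4.70·e^(−0.0720·12/12)
I = 4.6439 + 4.5885 + 4.4263 + 4.3735 = 18.0322
F = (S − I)·e^(rT) = (325.04 − 18.0322) · e^(0.0720·13/12)
= 307.0078 · e^0.078000 = 307.0078 × 1.081123 = C$331.91

C$331.91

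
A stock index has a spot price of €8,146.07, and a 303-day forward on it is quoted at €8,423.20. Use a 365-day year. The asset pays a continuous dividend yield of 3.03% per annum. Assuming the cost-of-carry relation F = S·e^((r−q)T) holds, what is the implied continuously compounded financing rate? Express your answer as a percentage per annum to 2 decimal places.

7.06%

From F = S·e^((r−q)T): (r − q) = ln(F/S)/T
ln(8423.20/8146.07) = ln(1.034020) = 0.033454
(r − q) = 0.033454 / (303/365) = 0.040299
r = ln(F/S)/T + q = 0.040299 + 0.0303 = 0.070599
r = 7.06%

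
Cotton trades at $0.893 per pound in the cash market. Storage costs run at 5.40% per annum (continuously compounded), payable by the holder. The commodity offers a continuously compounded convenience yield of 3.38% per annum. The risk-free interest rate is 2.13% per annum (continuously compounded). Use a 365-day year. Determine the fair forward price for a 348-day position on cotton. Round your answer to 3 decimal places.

Net carry = r + u − y = 0.0213 + 0.0540 − 0.0338 = 0.0415
F = S·e^((r+u−y)T) = 0.893 · e^(0.0415 × 348/365) = 0.893 · e^0.039567
= 0.893 × 1.040360 = $0.929 per pound

$0.929 per pound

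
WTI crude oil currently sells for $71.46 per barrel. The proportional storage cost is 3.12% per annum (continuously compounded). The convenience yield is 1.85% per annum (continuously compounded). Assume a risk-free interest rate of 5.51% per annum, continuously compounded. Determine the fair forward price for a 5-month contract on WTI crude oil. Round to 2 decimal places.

$73.51 per barrel

Net carry = r + u − y = 0.0551 + 0.0312 − 0.0185 = 0.0678
F = S·e^((r+u−y)T) = 71.46 · e^(0.0678 × 5/12) = 71.46 · e^0.028250
= 71.46 × 1.028653 = $73.51 per barrel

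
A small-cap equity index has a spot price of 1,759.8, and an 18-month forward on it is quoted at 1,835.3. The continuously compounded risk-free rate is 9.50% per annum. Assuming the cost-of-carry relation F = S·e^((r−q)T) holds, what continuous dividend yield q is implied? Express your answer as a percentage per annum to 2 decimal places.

6.70%

From F = S·e^((r−q)T): (r − q) = ln(F/S)/T
ln(1835.3/1759.8) = ln(1.042903) = 0.042008
(r − q) = 0.042008 / (18/12) = 0.028005
q = r − ln(F/S)/T = 0.0950 − 0.028005 = 0.066995
q = 6.70%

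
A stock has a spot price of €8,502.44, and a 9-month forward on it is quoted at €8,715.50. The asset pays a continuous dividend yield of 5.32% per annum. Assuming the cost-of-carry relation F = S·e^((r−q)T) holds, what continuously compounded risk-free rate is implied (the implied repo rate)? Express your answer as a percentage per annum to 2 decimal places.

8.62%

From F = S·e^((r−q)T): (r − q) = ln(F/S)/T
ln(8715.50/8502.44) = ln(1.025059) = 0.024750
(r − q) = 0.024750 / (9/12) = 0.033000
r = ln(F/S)/T + q = 0.033000 + 0.0532 = 0.086200
r = 8.62%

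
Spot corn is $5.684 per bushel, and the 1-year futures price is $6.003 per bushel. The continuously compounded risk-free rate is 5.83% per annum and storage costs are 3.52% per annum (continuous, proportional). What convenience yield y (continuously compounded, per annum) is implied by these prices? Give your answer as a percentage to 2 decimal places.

3.89%

F = S·e^((r+u−y)T) ⇒ (r+u−y) = ln(F/S)/T
ln(6.003/5.684) = 0.054604; /T ⇒ 0.054604
y = r + u − ln(F/S)/T = 0.0583 + 0.0352 − 0.054604 = 0.038896
y = 3.89%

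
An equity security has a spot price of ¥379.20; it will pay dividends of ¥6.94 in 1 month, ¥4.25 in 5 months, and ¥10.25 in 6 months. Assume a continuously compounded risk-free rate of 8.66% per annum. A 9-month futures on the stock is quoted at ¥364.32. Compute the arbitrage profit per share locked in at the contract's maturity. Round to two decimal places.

PV(dividends) I = 6.94·e^(−0.0866·1/12) + 4.25·e^(−0.0866·5/12) + 10.25·e^(−0.0866·6/12) = 20.8051
Fair futures F* = (S − I)·e^(rT) = (379.20 − 20.8051)·e^0.064950 = 358.3949 × 1.067106 = 382.4453
Market ¥364.32 < fair 382.4453: forward underpriced → reverse cash-and-carry (short the stock, invest proceeds at r, pay the dividends, go long the forward).
Profit at T = |F_mkt − F*| = |364.32 − 382.4453| = ¥18.13 per share

¥18.13 per share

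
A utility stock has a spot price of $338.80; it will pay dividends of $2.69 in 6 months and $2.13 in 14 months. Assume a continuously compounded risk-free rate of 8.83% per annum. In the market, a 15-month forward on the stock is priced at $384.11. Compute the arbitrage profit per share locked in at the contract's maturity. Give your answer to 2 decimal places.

$10.79 per share

PV(dividends) I = 2.69·e^(−0.0883·6/12) + 2.13·e^(−0.0883·14/12) = 4.4953
Fair forward F* = (S − I)·e^(rT) = (338.80 − 4.4953)·e^0.110375 = 334.3047 × 1.116697 = 373.3171
Market $384.11 > fair 373.3171: forward overpriced → cash-and-carry (borrow at r, buy the stock and collect the dividends, short the forward).
Profit at T = |F_mkt − F*| = |384.11 − 373.3171| = $10.79 per share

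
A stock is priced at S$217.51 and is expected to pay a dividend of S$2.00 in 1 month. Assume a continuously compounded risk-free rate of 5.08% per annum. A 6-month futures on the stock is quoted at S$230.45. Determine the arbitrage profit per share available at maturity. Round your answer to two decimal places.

PV(dividends) I = 2.00·e^(−0.0508·1/12) = 1.9916
Fair futures F* = (S − I)·e^(rT) = (217.51 − 1.9916)·e^0.025400 = 215.5184 × 1.025725 = 221.0626
Market S$230.45 > fair 221.0626: forward overpriced → cash-and-carry (borrow at r, buy the stock and collect the dividends, short the forward).
Profit at T = |F_mkt − F*| = |230.45 − 221.0626| = S$9.39 per share

S$9.39 per share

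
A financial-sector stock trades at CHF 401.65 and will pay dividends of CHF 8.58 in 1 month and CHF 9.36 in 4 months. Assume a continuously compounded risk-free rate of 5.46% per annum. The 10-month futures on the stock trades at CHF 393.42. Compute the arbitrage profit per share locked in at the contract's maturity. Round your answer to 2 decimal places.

CHF 8.37 per share

PV(dividends) I = 8.58·e^(−0.0546·1/12) + 9.36·e^(−0.0546·4/12) = 17.7322
Fair futures F* = (S − I)·e^(rT) = (401.65 − 17.7322)·e^0.045500 = 383.9178 × 1.046551 = 401.7896
Market CHF 393.42 < fair 401.7896: forward underpriced → reverse cash-and-carry (short the stock, invest proceeds at r, pay the dividends, go long the forward).
Profit at T = |F_mkt − F*| = |393.42 − 401.7896| = CHF 8.37 per share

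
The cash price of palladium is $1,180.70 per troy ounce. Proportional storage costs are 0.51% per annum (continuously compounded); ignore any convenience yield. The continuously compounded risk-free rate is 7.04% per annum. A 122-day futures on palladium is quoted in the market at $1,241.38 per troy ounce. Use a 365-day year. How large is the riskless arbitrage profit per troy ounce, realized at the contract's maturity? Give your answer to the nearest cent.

Fair futures: F* = S·e^(carry·T), with carry = (r + u) = 0.0704 + 0.0051 = 0.0755
F* = 1180.70 · e^(0.0755 × 122/365) = 1180.70 · e^0.02523562 = 1180.70 × 1.02555673 = $1210.8748
Market $1241.38 > fair $1210.8748: forward overpriced → cash-and-carry (buy spot, short the forward).
At maturity, profit = |F_mkt − F*| = |1241.38 − 1210.8748| = $30.51 per troy ounce

$30.51 per troy ounce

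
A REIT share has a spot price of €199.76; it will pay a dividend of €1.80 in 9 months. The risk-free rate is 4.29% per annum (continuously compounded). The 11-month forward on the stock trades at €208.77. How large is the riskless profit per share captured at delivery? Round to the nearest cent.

€2.81 per share

PV(dividends) I = 1.80·e^(−0.0429·9/12) = 1.7430
Fair forward F* = (S − I)·e^(rT) = (199.76 − 1.7430)·e^0.039325 = 198.0170 × 1.040108 = 205.9591
Market €208.77 > fair 205.9591: forward overpriced → cash-and-carry (borrow at r, buy the stock and collect the dividends, short the forward).
Profit at T = |F_mkt − F*| = |208.77 − 205.9591| = €2.81 per share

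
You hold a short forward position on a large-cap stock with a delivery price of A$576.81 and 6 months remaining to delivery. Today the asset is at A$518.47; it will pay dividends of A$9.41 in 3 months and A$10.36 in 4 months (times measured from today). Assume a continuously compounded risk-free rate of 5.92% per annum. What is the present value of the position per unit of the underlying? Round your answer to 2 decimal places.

PV(remaining dividends) I = 9.41·e^(−0.0592·3/12) + 10.36·e^(−0.0592·4/12) = 19.4293
Current forward F = (S − I)·e^(rT) = (518.47 − 19.4293)·e^(0.0592·6/12) = 499.0407 × 1.030042 = 514.0329
Value (long) = (F − K)·e^(−rT) = (514.0329 − 576.81) × 0.970834 = -60.9461
Short position value = −(long value) = A$60.95

A$60.95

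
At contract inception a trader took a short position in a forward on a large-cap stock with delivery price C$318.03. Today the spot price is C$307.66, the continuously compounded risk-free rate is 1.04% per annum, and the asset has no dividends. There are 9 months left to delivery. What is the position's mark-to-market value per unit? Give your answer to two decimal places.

C$7.90

Current fair forward for the remaining 9 months: F = S·e^(r·T), r = 0.0104
F = 307.66 · e^(0.0104 × 9/12) = 307.66 × 1.007830 = 310.0690
Value of long forward = (F − K)·e^(−rT) = (310.0690 − 318.03) · e^(−0.0104·9/12)
= -7.9610 × 0.992230 = -7.90
Short position value = −(long value) = C$7.90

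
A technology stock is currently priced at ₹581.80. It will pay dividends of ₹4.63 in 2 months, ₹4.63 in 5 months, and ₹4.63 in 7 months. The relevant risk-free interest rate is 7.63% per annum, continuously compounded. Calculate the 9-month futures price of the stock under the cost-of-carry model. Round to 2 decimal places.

₹601.79

PV(dividends) I = 4.63·e^(−0.0763·2/12) + 4.63·e^(−0.0763·5/12) + 4.63·e^(−0.0763·7/12)
I = 4.5715 + 4.4851 + 4.4284 = 13.4850
F = (S − I)·e^(rT) = (581.80 − 13.4850) · e^(0.0763·9/12)
= 568.3150 · e^0.057225 = 568.3150 × 1.058894 = ₹601.79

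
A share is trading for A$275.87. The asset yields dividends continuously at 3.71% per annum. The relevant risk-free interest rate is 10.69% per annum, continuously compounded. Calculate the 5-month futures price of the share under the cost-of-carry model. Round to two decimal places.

F = S·e^((r − q)T) = 275.87 · e^((0.1069 − 0.0371) × 5/12)
= 275.87 · e^0.029083 = 275.87 × 1.029510
F = A$284.01

A$284.01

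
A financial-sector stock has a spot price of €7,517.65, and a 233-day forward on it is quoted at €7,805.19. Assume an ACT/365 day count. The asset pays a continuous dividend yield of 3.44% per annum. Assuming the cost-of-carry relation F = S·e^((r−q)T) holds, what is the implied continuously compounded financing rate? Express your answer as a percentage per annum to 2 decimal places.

9.32%

From F = S·e^((r−q)T): (r − q) = ln(F/S)/T
ln(7805.19/7517.65) = ln(1.038249) = 0.037536
(r − q) = 0.037536 / (233/365) = 0.058801
r = ln(F/S)/T + q = 0.058801 + 0.0344 = 0.093201
r = 9.32%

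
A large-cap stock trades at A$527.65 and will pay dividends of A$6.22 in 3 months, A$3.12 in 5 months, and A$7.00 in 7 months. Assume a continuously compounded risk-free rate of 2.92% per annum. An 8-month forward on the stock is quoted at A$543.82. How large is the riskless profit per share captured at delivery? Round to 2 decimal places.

PV(dividends) I = 6.22·e^(−0.0292·3/12) + 3.12·e^(−0.0292·5/12) + 7.00·e^(−0.0292·7/12) = 16.1388
Fair forward F* = (S − I)·e^(rT) = (527.65 − 16.1388)·e^0.019467 = 511.5112 × 1.019658 = 521.5665
Market A$543.82 > fair 521.5665: forward overpriced → cash-and-carry (borrow at r, buy the stock and collect the dividends, short the forward).
Profit at T = |F_mkt − F*| = |543.82 − 521.5665| = A$22.25 per share

A$22.25 per share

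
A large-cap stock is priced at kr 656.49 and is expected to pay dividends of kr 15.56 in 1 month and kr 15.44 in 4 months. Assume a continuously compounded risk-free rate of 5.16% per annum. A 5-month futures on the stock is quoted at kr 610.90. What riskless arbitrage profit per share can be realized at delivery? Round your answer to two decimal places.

kr 28.52 per share

PV(dividends) I = 15.56·e^(−0.0516·1/12) + 15.44·e^(−0.0516·4/12) = 30.6699
Fair futures F* = (S − I)·e^(rT) = (656.49 − 30.6699)·e^0.021500 = 625.8201 × 1.021733 = 639.4210
Market kr 610.90 < fair 639.4210: forward underpriced → reverse cash-and-carry (short the stock, invest proceeds at r, pay the dividends, go long the forward).
Profit at T = |F_mkt − F*| = |610.90 − 639.4210| = kr 28.52 per share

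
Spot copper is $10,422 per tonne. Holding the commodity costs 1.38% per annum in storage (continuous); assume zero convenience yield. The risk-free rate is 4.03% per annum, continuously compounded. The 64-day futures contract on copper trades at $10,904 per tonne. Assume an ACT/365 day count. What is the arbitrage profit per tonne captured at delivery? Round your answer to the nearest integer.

$383 per tonne

Fair futures: F* = S·e^(carry·T), with carry = (r + u) = 0.0403 + 0.0138 = 0.0541
F* = 10422 · e^(0.0541 × 64/365) = 10422 · e^0.009486 = 10422 × 1.009531 = $10521.3321
Market $10904 > fair $10521.3321: forward overpriced → cash-and-carry (buy spot, short the forward).
At maturity, profit = |F_mkt − F*| = |10904 − 10521.3321| = $383 per tonne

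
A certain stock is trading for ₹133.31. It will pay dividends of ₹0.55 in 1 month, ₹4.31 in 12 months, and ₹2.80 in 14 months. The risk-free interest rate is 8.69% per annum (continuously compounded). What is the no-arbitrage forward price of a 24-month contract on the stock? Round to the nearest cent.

PV(dividends) I = 0.55·e^(−0.0869·1/12) + 4.31·e^(−0.0869·12/12) + 2.80·e^(−0.0869·14/12)
I = 0.5460 + 3.9513 + 2.5300 = 7.0273
F = (S − I)·e^(rT) = (133.31 − 7.0273) · e^(0.0869·24/12)
= 126.2827 · e^0.173800 = 126.2827 × 1.189818 = ₹150.25

₹150.25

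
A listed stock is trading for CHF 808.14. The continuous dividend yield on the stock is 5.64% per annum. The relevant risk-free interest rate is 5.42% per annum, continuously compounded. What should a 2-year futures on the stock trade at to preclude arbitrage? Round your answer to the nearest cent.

CHF 804.59

F = S·e^((r − q)T) = 808.14 · e^((0.0542 − 0.0564) × 2)
= 808.14 · e^-0.004400 = 808.14 × 0.995610
F = CHF 804.59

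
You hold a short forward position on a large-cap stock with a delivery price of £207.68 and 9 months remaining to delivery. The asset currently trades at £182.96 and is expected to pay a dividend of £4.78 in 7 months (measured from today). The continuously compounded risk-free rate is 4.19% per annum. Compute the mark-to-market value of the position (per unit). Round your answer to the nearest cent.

PV(remaining dividends) I = 4.78·e^(−0.0419·7/12) = 4.6646
Current forward F = (S − I)·e^(rT) = (182.96 − 4.6646)·e^(0.0419·9/12) = 178.2954 × 1.031924 = 183.9873
Value (long) = (F − K)·e^(−rT) = (183.9873 − 207.68) × 0.969064 = -22.9597
Short position value = −(long value) = £22.96

£22.96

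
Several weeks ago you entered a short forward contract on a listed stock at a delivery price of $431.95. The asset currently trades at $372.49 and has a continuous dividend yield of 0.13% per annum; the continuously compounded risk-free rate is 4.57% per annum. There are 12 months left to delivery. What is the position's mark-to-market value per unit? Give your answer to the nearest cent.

$40.65

Current fair forward for the remaining 12 months: F = S·e^((r − q)·T), (r − q) = 0.0457 − 0.0013 = 0.0444
F = 372.49 · e^(0.0444 × 12/12) = 372.49 × 1.045400 = 389.4010
Value of long forward = (F − K)·e^(−rT) = (389.4010 − 431.95) · e^(−0.0457·12/12)
= -42.5490 × 0.955329 = -40.65
Short position value = −(long value) = $40.65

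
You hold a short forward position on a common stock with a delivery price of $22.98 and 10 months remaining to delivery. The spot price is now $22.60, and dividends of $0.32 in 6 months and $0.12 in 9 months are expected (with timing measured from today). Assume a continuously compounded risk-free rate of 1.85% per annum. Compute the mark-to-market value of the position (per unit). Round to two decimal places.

$0.46

PV(remaining dividends) I = 0.32·e^(−0.0185·6/12) + 0.12·e^(−0.0185·9/12) = 0.4354
Current forward F = (S − I)·e^(rT) = (22.60 − 0.4354)·e^(0.0185·10/12) = 22.1646 × 1.015536 = 22.5089
Value (long) = (F − K)·e^(−rT) = (22.5089 − 22.98) × 0.984702 = -0.4639
Short position value = −(long value) = $0.46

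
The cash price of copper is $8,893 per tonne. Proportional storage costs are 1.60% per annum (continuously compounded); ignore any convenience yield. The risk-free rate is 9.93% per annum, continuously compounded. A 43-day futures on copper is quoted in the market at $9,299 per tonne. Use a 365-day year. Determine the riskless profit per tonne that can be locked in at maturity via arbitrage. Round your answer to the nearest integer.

$284 per tonne

Fair futures: F* = S·e^(carry·T), with carry = (r + u) = 0.0993 + 0.0160 = 0.1153
F* = 8893 · e^(0.1153 × 43/365) = 8893 · e^0.013583 = 8893 × 1.013676 = $9014.6207
Market $9299 > fair $9014.6207: forward overpriced → cash-and-carry (buy spot, short the forward).
At maturity, profit = |F_mkt − F*| = |9299 − 9014.6207| = $284 per tonne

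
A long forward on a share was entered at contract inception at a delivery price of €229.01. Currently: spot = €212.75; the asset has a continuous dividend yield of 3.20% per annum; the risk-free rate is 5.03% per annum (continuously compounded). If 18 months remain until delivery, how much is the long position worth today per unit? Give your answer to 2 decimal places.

-€9.59

Current fair forward for the remaining 18 months: F = S·e^((r − q)·T), (r − q) = 0.0503 − 0.0320 = 0.0183
F = 212.75 · e^(0.0183 × 18/12) = 212.75 × 1.027830 = 218.6708
Value of long forward = (F − K)·e^(−rT) = (218.6708 − 229.01) · e^(−0.0503·18/12)
= -10.3392 × 0.927326 = -9.59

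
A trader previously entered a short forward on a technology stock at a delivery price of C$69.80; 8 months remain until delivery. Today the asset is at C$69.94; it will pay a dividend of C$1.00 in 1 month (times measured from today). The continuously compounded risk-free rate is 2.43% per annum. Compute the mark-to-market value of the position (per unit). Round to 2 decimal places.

PV(remaining dividends) I = 1.00·e^(−0.0243·1/12) = 0.9980
Current forward F = (S − I)·e^(rT) = (69.94 − 0.9980)·e^(0.0243·8/12) = 68.9420 × 1.016332 = 70.0680
Value (long) = (F − K)·e^(−rT) = (70.0680 − 69.80) × 0.983931 = 0.2637
Short position value = −(long value) = -C$0.26

-C$0.26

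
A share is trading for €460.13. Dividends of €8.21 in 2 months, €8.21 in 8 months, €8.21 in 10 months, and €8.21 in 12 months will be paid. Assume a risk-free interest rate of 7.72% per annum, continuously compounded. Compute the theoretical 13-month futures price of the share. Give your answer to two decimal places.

PV(dividends) I = 8.21·e^(−0.0772·2/12) + 8.21·e^(−0.0772·8/12) + 8.21·e^(−0.0772·10/12) + 8.21·e^(−0.0772·12/12)
I = 8.1050 + 7.7981 + 7.6985 + 7.6000 = 31.2016
F = (S − I)·e^(rT) = (460.13 − 31.2016) · e^(0.0772·13/12)
= 428.9284 · e^0.083633 = 428.9284 × 1.087230 = €466.34

€466.34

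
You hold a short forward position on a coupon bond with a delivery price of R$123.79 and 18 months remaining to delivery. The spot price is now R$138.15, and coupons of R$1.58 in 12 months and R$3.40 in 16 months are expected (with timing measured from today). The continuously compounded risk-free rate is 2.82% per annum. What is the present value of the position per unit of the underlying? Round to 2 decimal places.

PV(remaining coupons) I = 1.58·e^(−0.0282·12/12) + 3.40·e^(−0.0282·16/12) = 4.8106
Current forward F = (S − I)·e^(rT) = (138.15 − 4.8106)·e^(0.0282·18/12) = 133.3394 × 1.043207 = 139.1006
Value (long) = (F − K)·e^(−rT) = (139.1006 − 123.79) × 0.958582 = 14.6765
Short position value = −(long value) = -R$14.68

-R$14.68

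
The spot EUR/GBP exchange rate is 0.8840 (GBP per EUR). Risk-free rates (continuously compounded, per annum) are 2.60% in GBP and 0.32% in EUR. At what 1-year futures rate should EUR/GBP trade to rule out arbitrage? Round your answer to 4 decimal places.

F = S·e^((r_GBP − r_EUR)T) = 0.8840 · e^((0.0260 − 0.0032) × 12/12)
= 0.8840 · e^0.022800 = 0.8840 × 1.023062
F = 0.9044 GBP per EUR

0.9044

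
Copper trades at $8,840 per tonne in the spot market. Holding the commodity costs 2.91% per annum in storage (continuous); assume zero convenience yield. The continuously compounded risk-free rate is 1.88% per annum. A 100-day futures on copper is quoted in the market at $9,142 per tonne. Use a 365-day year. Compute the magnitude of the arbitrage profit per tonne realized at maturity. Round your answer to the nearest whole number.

$185 per tonne

Fair futures: F* = S·e^(carry·T), with carry = (r + u) = 0.0188 + 0.0291 = 0.0479
F* = 8840 · e^(0.0479 × 100/365) = 8840 · e^0.013123 = 8840 × 1.013209 = $8956.7676
Market $9142 > fair $8956.7676: forward overpriced → cash-and-carry (buy spot, short the forward).
At maturity, profit = |F_mkt − F*| = |9142 − 8956.7676| = $185 per tonne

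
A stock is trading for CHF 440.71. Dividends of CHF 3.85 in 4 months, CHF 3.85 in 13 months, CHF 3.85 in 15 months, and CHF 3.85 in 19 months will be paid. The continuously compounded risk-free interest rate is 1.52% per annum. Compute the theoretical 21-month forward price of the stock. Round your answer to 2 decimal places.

CHF 437.03

PV(dividends) I = 3.85·e^(−0.0152·4/12) + 3.85·e^(−0.0152·13/12) + 3.85·e^(−0.0152·15/12) + 3.85·e^(−0.0152·19/12)
I = 3.8305 + 3.7871 + 3.7775 + 3.7584 = 15.1535
F = (S − I)·e^(rT) = (440.71 − 15.1535) · e^(0.0152·21/12)
= 425.5565 · e^0.026600 = 425.5565 × 1.026957 = CHF 437.03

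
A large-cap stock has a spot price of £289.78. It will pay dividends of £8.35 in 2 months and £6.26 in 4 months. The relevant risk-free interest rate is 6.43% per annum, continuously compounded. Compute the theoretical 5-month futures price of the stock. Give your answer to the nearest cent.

£282.87

PV(dividends) I = 8.35·e^(−0.0643·2/12) + 6.26·e^(−0.0643·4/12)
I = 8.2610 + 6.1273 = 14.3883
F = (S − I)·e^(rT) = (289.78 − 14.3883) · e^(0.0643·5/12)
= 275.3917 · e^0.026792 = 275.3917 × 1.027154 = £282.87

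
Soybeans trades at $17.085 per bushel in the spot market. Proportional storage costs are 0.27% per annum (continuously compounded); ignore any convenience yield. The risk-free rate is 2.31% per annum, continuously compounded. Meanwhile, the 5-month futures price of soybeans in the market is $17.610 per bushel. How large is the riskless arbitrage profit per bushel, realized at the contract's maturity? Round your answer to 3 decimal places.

$0.340 per bushel

Fair futures: F* = S·e^(carry·T), with carry = (r + u) = 0.0231 + 0.0027 = 0.0258
F* = 17.085 · e^(0.0258 × 5/12) = 17.085 · e^0.010750 = 17.085 × 1.010808 = $17.2697
Market $17.610 > fair $17.2697: forward overpriced → cash-and-carry (buy spot, short the forward).
At maturity, profit = |F_mkt − F*| = |17.610 − 17.2697| = $0.340 per bushel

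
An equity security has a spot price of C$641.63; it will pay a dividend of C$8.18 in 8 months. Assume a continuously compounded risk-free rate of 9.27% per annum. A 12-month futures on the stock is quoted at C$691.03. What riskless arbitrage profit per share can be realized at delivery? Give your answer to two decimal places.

PV(dividends) I = 8.18·e^(−0.0927·8/12) = 7.6898
Fair futures F* = (S − I)·e^(rT) = (641.63 − 7.6898)·e^0.092700 = 633.9402 × 1.097133 = 695.5167
Market C$691.03 < fair 695.5167: forward underpriced → reverse cash-and-carry (short the stock, invest proceeds at r, pay the dividends, go long the forward).
Profit at T = |F_mkt − F*| = |691.03 − 695.5167| = C$4.49 per share

C$4.49 per share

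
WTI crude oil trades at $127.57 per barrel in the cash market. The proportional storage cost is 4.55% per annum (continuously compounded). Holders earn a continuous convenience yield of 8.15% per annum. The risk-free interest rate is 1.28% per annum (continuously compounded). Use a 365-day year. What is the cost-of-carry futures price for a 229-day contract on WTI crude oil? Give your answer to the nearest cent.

Net carry = r + u − y = 0.0128 + 0.0455 − 0.0815 = -0.0232
F = S·e^((r+u−y)T) = 127.57 · e^(-0.0232 × 229/365) = 127.57 · e^-0.014556
= 127.57 × 0.985549 = $125.73 per barrel

$125.73 per barrel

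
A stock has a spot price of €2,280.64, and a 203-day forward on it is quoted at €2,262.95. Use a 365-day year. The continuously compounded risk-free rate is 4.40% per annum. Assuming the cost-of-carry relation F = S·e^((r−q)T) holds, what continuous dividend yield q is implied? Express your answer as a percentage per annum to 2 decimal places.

From F = S·e^((r−q)T): (r − q) = ln(F/S)/T
ln(2262.95/2280.64) = ln(0.992243) = -0.007787
(r − q) = -0.007787 / (203/365) = -0.014001
q = r − ln(F/S)/T = 0.0440 + 0.014001 = 0.058001
q = 5.80%

5.80%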